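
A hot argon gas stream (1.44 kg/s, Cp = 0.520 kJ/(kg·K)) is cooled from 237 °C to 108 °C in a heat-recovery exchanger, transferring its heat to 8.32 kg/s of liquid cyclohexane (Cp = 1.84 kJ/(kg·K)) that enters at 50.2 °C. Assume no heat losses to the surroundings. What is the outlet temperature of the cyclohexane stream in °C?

T_c,out = 56.5 °C

Heat released by hot stream: Q = 1.44 × 0.520 × (237 − 108) = 96.595 kJ/s
Energy balance on cold side (adiabatic exchanger): Q = ṁ_c·Cp_c·(T_c,out − T_c,in)
T_c,out = 50.2 + 96.595/(8.32 × 1.84) = 56.51 °C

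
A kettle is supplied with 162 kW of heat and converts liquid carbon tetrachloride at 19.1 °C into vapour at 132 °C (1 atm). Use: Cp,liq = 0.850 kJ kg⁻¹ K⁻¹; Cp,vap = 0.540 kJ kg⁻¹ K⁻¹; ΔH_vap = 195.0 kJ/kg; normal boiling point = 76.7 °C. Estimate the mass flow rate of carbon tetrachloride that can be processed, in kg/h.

Δh = 0.850×(76.7−19.1) + 195.0 + 0.540×(132−76.7) = 273.82 kJ/kg
Q = 162 kW = 162 kJ/s = 583200 kJ/h
ṁ = Q/Δh = 583200 / 273.82 = 2129.9 kg/h

ṁ = 2130 kg/h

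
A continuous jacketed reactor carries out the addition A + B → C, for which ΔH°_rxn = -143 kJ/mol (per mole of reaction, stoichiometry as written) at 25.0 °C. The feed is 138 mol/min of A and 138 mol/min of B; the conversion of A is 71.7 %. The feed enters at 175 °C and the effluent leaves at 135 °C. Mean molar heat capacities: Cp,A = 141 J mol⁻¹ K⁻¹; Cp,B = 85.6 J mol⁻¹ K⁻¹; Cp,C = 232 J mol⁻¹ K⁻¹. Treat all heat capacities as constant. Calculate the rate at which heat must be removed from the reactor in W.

Q_out = 256000 W

Extent of reaction ξ = 0.717 × 138 = 98.946 mol/min
Reaction term: ξ·ΔH°_rxn = 98.946 × -143 = -14149 kJ/min
Sensible, feed 175→25 °C: -4690.6 kJ/min
Outlet flows (mol/min): A 39.054, B 39.054, C 98.946
Sensible, products 25→135 °C: 3498.6 kJ/min
Q = ΔH = -15341 kJ/min = -255.69 kW
Heat removed = 255690 W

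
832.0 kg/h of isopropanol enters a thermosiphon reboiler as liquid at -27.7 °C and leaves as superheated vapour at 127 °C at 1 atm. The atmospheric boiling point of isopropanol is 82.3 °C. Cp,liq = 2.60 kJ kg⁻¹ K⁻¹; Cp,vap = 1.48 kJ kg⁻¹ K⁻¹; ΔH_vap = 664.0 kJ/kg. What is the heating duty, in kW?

Q = 235 kW

liquid -27.7→82.3 °C: 286 kJ/kg
vaporisation at 82.3 °C: 664 kJ/kg
vapour 82.3→127 °C: 66.156 kJ/kg
Δh = 286 + 664 + 66.156 = 1016.2 kJ/kg
Q = ṁ·Δh = 832.0 kg/h × 1016.2 kJ/kg = 845440 kJ/h
|Q| = 234.84 kW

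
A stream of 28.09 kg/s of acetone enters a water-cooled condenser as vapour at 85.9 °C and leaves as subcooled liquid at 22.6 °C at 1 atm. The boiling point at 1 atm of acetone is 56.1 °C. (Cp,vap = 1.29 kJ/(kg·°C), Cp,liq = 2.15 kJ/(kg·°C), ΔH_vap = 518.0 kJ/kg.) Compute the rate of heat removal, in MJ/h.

vapour 85.9→56.1 °C: -38.442 kJ/kg
condensation at 56.1 °C: -518 kJ/kg
liquid 56.1→22.6 °C: -72.025 kJ/kg
Δh = -38.442 + -518 + -72.025 = -628.47 kJ/kg
Q = ṁ·Δh = 28.09 kg/s × -628.47 kJ/kg = -17654 kJ/s
|Q| = 17654 kW = 63553 MJ/h

Q_c = 63600 MJ/h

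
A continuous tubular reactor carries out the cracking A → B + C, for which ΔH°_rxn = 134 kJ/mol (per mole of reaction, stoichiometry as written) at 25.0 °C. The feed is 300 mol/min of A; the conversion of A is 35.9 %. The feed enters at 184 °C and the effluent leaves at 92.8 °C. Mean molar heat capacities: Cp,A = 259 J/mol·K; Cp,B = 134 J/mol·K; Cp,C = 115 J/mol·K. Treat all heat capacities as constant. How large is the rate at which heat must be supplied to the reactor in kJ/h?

Q_in = 436000 kJ/h

Extent of reaction ξ = 0.359 × 300 = 107.7 mol/min
Reaction term: ξ·ΔH°_rxn = 107.7 × 134 = 14432 kJ/min
Sensible, feed 184→25 °C: -12354 kJ/min
Outlet flows (mol/min): A 192.3, B 107.7, C 107.7
Sensible, products 25→92.8 °C: 5195 kJ/min
Q = ΔH = 7272.5 kJ/min = 121.21 kW
Heat supplied = 436350 kJ/h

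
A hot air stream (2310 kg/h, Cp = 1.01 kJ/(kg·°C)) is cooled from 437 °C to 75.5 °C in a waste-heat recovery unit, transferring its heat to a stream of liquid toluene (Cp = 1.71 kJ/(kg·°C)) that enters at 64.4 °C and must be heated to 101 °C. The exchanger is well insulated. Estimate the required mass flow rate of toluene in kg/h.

Heat released by hot stream: Q = 2310 × 1.01 × (437 − 75.5) = 843420 kJ/h
Energy balance on cold side (adiabatic exchanger): Q = ṁ_c·Cp_c·(T_c,out − T_c,in)
ṁ_c = 843420 / [1.71 × (101 − 64.4)] = 13476 kg/h

ṁ_c = 13500 kg/h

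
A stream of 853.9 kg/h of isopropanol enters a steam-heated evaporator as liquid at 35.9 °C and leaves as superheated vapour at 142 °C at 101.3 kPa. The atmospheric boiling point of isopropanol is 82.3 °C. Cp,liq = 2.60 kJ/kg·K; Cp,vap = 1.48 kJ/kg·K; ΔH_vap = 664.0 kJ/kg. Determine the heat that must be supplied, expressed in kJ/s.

liquid 35.9→82.3 °C: 120.64 kJ/kg
vaporisation at 82.3 °C: 664 kJ/kg
vapour 82.3→142 °C: 88.356 kJ/kg
Δh = 120.64 + 664 + 88.356 = 873 kJ/kg
Q = ṁ·Δh = 853.9 kg/h × 873 kJ/kg = 745450 kJ/h
|Q| = 207.07 kW

Q = 207 kJ/s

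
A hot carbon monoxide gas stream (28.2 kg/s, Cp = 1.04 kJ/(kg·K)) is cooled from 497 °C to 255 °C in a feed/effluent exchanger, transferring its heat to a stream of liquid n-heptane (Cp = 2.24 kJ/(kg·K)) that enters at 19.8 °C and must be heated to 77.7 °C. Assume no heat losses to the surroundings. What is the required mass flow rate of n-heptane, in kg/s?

Heat released by hot stream: Q = 28.2 × 1.04 × (497 − 255) = 7097.4 kJ/s
Energy balance on cold side (adiabatic exchanger): Q = ṁ_c·Cp_c·(T_c,out − T_c,in)
ṁ_c = 7097.4 / [2.24 × (77.7 − 19.8)] = 54.723 kg/s

ṁ_c = 54.7 kg/s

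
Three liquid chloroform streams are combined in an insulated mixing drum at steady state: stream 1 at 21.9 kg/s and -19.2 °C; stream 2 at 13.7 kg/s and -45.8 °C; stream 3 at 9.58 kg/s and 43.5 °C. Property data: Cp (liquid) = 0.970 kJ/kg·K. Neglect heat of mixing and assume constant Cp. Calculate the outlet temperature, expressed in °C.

T_out = -14.0 °C

Adiabatic, steady state ⇒ Σ ṁᵢCp,ᵢ(T_out − Tᵢ) = 0
Σ ṁᵢCp,ᵢTᵢ = 21.9×0.970×-19.2 + 13.7×0.970×-45.8 + 9.58×0.970×43.5 = -612.27
Σ ṁᵢCp,ᵢ = 21.9×0.970 + 13.7×0.970 + 9.58×0.970 = 43.825
T_out = -612.27 / 43.825 = -13.971 °C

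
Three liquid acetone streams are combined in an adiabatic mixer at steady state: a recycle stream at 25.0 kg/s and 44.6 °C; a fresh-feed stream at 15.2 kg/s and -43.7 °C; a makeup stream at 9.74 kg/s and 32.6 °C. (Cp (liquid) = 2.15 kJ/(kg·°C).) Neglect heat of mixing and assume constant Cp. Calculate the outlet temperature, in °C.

No heat crosses the boundary, so H_out = H_in.
Σ ṁᵢCp,ᵢTᵢ = 25.0×2.15×44.6 + 15.2×2.15×-43.7 + 9.74×2.15×32.6 = 1651.8
Σ ṁᵢCp,ᵢ = 25.0×2.15 + 15.2×2.15 + 9.74×2.15 = 107.37
T_out = 1651.8 / 107.37 = 15.384 °C

T_out = 15.4 °C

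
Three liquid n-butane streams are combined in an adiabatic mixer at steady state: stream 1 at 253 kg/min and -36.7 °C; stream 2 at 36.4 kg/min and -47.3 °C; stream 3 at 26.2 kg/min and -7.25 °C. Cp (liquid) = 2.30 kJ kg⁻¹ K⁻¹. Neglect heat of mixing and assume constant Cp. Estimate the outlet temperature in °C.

T_out = -35.5 °C

Adiabatic, steady state ⇒ Σ ṁᵢCp,ᵢ(T_out − Tᵢ) = 0
Σ ṁᵢCp,ᵢTᵢ = 253×2.30×-36.7 + 36.4×2.30×-47.3 + 26.2×2.30×-7.25 = -25753
Σ ṁᵢCp,ᵢ = 253×2.30 + 36.4×2.30 + 26.2×2.30 = 725.88
T_out = -25753 / 725.88 = -35.478 °C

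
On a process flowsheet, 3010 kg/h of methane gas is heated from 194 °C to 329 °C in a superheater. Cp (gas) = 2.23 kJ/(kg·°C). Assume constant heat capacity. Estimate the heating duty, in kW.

Q = ṁ·Cp·ΔT = 3010 × 2.23 × (329 − 194) = 906160 kJ/h
Converting: 906160 / 3600 s = 251.71 kW

Q = 252 kW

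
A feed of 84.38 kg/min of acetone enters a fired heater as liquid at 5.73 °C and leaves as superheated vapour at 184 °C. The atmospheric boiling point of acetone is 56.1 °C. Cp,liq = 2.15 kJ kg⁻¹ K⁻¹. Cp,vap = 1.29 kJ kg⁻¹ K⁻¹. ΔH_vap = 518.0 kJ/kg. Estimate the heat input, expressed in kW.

liquid 5.73→56.1 °C: 108.3 kJ/kg
vaporisation at 56.1 °C: 518 kJ/kg
vapour 56.1→184 °C: 164.99 kJ/kg
Δh = 108.3 + 518 + 164.99 = 791.29 kJ/kg
Q = ṁ·Δh = 84.38 kg/min × 791.29 kJ/kg = 66769 kJ/min
|Q| = 1112.8 kW

Q = 1110 kW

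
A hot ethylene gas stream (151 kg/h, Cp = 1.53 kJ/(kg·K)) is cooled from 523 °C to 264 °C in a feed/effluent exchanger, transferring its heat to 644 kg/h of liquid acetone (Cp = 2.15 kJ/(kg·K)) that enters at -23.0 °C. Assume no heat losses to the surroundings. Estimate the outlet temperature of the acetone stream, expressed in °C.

T_c,out = 20.2 °C

Heat released by hot stream: Q = 151 × 1.53 × (523 − 264) = 59837 kJ/h
Energy balance on cold side (adiabatic exchanger): Q = ṁ_c·Cp_c·(T_c,out − T_c,in)
T_c,out = -23.0 + 59837/(644 × 2.15) = 20.216 °C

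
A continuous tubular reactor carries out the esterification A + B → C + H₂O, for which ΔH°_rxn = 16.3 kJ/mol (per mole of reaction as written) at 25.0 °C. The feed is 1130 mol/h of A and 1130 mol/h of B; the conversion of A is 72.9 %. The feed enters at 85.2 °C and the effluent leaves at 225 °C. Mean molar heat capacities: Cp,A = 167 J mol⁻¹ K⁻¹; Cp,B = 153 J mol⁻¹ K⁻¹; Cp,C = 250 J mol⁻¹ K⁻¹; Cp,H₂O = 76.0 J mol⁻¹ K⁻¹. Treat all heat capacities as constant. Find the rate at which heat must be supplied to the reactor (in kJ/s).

Q_in = 18.0 kJ/s

Extent of reaction ξ = 0.729 × 1130 = 823.77 mol/h
Reaction term: ξ·ΔH°_rxn = 823.77 × 16.3 = 13427 kJ/h
Sensible, feed 85.2→25 °C: -21768 kJ/h
Outlet flows (mol/h): A 306.23, B 306.23, C 823.77, H₂O 823.77
Sensible, products 25→225 °C: 73309 kJ/h
Q = ΔH = 64968 kJ/h = 18.047 kW
Heat supplied = 18.047 kJ/s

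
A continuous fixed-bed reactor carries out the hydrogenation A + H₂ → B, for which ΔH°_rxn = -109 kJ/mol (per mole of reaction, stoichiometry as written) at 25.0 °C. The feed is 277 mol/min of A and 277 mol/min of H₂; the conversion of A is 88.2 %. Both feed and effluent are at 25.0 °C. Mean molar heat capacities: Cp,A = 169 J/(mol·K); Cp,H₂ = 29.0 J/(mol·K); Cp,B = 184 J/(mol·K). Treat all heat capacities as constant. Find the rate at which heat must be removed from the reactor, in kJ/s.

Q_out = 444 kJ/s

Extent of reaction ξ = 0.882 × 277 = 244.31 mol/min
Reaction term: ξ·ΔH°_rxn = 244.31 × -109 = -26630 kJ/min
Q = ΔH = -26630 kJ/min = -443.84 kW
Heat removed = 443.84 kJ/s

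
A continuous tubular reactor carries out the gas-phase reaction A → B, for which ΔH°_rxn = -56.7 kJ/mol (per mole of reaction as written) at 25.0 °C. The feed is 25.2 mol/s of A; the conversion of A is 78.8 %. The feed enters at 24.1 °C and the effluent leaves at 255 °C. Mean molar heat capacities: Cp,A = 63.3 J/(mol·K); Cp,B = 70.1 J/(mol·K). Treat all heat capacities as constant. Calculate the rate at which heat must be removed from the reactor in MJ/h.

Q_out = 2620 MJ/h

Extent of reaction ξ = 0.788 × 25.2 = 19.858 mol/s
Reaction term: ξ·ΔH°_rxn = 19.858 × -56.7 = -1125.9 kJ/s
Sensible, feed 24.1→25 °C: 1.4356 kJ/s
Outlet flows (mol/s): A 5.3424, B 19.858
Sensible, products 25→255 °C: 397.94 kJ/s
Q = ΔH = -726.55 kJ/s = -726.55 kW
Heat removed = 2615.6 MJ/h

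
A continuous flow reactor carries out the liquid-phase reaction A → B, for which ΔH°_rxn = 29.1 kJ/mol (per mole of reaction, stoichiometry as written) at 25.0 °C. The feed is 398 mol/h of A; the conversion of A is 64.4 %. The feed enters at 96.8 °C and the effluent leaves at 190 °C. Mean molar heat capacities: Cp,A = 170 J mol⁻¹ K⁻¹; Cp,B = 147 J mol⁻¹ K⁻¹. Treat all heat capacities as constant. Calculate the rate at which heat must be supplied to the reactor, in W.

Q_in = 3550 W

Extent of reaction ξ = 0.644 × 398 = 256.31 mol/h
Reaction term: ξ·ΔH°_rxn = 256.31 × 29.1 = 7458.7 kJ/h
Sensible, feed 96.8→25 °C: -4858 kJ/h
Outlet flows (mol/h): A 141.69, B 256.31
Sensible, products 25→190 °C: 10191 kJ/h
Q = ΔH = 12792 kJ/h = 3.5533 kW
Heat supplied = 3553.3 W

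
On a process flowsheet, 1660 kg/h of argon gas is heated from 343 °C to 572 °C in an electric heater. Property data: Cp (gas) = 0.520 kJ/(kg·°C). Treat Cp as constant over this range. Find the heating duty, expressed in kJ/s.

Q = ṁ·Cp·ΔT = 1660 × 0.520 × (572 − 343) = 197670 kJ/h
Converting: 197670 / 3600 s = 54.909 kW

Q = 54.9 kJ/s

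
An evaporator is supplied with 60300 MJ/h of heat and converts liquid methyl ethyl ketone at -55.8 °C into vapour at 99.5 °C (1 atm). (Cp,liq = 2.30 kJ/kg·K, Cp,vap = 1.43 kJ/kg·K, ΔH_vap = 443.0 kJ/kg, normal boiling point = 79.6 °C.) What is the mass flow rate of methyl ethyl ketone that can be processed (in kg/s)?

Δh = 2.30×(79.6−-55.8) + 443.0 + 1.43×(99.5−79.6) = 782.88 kJ/kg
Q = 60300 MJ/h = 16750 kJ/s = 16750 kJ/s
ṁ = Q/Δh = 16750 / 782.88 = 21.395 kg/s

ṁ = 21.4 kg/s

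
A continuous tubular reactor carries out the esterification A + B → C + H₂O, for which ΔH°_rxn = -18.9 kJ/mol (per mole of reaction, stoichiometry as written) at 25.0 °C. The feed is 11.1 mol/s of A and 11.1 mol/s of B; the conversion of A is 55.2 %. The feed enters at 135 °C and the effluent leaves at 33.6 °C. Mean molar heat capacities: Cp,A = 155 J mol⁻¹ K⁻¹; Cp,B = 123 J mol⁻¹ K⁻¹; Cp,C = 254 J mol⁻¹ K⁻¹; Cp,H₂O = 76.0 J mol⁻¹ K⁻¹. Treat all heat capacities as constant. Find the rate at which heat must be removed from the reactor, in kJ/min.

Extent of reaction ξ = 0.552 × 11.1 = 6.1272 mol/s
Reaction term: ξ·ΔH°_rxn = 6.1272 × -18.9 = -115.8 kJ/s
Sensible, feed 135→25 °C: -339.44 kJ/s
Outlet flows (mol/s): A 4.9728, B 4.9728, C 6.1272, H₂O 6.1272
Sensible, products 25→33.6 °C: 29.278 kJ/s
Q = ΔH = -425.96 kJ/s = -425.96 kW
Heat removed = 25558 kJ/min

Q_out = 25600 kJ/min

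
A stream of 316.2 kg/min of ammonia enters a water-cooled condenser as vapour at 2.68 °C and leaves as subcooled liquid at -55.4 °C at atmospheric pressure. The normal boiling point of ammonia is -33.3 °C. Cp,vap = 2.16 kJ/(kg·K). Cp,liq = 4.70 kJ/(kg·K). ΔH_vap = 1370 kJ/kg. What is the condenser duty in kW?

Q_c = 8180 kW

vapour 2.68→-33.3 °C: -77.717 kJ/kg
condensation at -33.3 °C: -1370 kJ/kg
liquid -33.3→-55.4 °C: -103.87 kJ/kg
Δh = -77.717 + -1370 + -103.87 = -1551.6 kJ/kg
Q = ṁ·Δh = 316.2 kg/min × -1551.6 kJ/kg = -490610 kJ/min
|Q| = 8176.9 kW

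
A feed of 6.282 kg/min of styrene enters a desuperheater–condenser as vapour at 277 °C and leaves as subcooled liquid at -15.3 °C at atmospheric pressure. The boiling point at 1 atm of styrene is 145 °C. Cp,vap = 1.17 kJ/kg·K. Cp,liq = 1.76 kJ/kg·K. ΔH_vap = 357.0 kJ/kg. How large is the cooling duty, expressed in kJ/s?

Q_c = 83.1 kJ/s

vapour 277→145 °C: -154.44 kJ/kg
condensation at 145 °C: -357 kJ/kg
liquid 145→-15.3 °C: -282.13 kJ/kg
Δh = -154.44 + -357 + -282.13 = -793.57 kJ/kg
Q = ṁ·Δh = 6.282 kg/min × -793.57 kJ/kg = -4985.2 kJ/min
|Q| = 83.087 kW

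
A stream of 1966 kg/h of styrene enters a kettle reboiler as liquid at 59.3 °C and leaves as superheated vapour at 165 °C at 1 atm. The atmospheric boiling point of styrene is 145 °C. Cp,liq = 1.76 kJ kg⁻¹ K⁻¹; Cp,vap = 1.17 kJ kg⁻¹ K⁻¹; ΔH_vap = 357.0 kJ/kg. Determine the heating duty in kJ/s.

liquid 59.3→145 °C: 150.83 kJ/kg
vaporisation at 145 °C: 357 kJ/kg
vapour 145→165 °C: 23.4 kJ/kg
Δh = 150.83 + 357 + 23.4 = 531.23 kJ/kg
Q = ṁ·Δh = 1966 kg/h × 531.23 kJ/kg = 1.0444e+06 kJ/h
|Q| = 290.11 kW

Q = 290 kJ/s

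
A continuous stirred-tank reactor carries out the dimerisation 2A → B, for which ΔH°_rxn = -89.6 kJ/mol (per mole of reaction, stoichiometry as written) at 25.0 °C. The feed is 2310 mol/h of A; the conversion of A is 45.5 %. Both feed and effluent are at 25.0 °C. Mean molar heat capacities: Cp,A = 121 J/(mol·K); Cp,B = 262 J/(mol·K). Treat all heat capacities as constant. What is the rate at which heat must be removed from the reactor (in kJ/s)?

Q_out = 13.1 kJ/s

Extent of reaction ξ = 0.455 × 2310 / 2 = 525.52 mol/h
Reaction term: ξ·ΔH°_rxn = 525.52 × -89.6 = -47087 kJ/h
Q = ΔH = -47087 kJ/h = -13.08 kW
Heat removed = 13.08 kJ/s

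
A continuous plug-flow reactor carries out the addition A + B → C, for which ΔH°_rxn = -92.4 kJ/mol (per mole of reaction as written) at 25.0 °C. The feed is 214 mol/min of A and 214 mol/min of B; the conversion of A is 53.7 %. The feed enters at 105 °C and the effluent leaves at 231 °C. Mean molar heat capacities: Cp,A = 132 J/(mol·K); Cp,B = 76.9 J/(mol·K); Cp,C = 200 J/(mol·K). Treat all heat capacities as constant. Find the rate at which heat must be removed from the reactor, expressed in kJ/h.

Q_out = 312000 kJ/h

Extent of reaction ξ = 0.537 × 214 = 114.92 mol/min
Reaction term: ξ·ΔH°_rxn = 114.92 × -92.4 = -10618 kJ/min
Sensible, feed 105→25 °C: -3576.4 kJ/min
Outlet flows (mol/min): A 99.082, B 99.082, C 114.92
Sensible, products 25→231 °C: 8998.5 kJ/min
Q = ΔH = -5196.3 kJ/min = -86.606 kW
Heat removed = 311780 kJ/h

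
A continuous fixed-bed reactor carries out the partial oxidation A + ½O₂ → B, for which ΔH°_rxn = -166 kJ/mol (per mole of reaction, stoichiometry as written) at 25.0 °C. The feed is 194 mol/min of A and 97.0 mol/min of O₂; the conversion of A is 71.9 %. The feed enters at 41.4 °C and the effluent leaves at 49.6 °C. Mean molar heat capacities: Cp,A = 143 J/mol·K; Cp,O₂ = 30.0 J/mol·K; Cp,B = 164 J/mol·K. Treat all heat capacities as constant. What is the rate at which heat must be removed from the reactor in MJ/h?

Extent of reaction ξ = 0.719 × 194 = 139.49 mol/min
Reaction term: ξ·ΔH°_rxn = 139.49 × -166 = -23155 kJ/min
Sensible, feed 41.4→25 °C: -502.69 kJ/min
Outlet flows (mol/min): A 54.514, O₂ 27.257, B 139.49
Sensible, products 25→49.6 °C: 774.63 kJ/min
Q = ΔH = -22883 kJ/min = -381.38 kW
Heat removed = 1373 MJ/h

Q_out = 1370 MJ/h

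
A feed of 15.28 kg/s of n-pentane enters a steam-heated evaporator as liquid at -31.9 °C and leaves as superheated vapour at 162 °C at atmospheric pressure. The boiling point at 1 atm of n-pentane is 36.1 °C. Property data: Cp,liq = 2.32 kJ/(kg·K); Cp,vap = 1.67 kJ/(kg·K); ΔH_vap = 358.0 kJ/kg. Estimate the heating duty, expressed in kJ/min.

liquid -31.9→36.1 °C: 157.76 kJ/kg
vaporisation at 36.1 °C: 358 kJ/kg
vapour 36.1→162 °C: 210.25 kJ/kg
Δh = 157.76 + 358 + 210.25 = 726.01 kJ/kg
Q = ṁ·Δh = 15.28 kg/s × 726.01 kJ/kg = 11093 kJ/s
|Q| = 11093 kW = 665610 kJ/min

Q = 666000 kJ/min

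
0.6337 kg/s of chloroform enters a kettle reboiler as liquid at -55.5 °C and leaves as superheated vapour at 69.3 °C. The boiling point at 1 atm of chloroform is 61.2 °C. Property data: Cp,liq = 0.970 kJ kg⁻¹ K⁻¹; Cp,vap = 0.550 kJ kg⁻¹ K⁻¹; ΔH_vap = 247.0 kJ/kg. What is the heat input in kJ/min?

Q = 13900 kJ/min

liquid -55.5→61.2 °C: 113.2 kJ/kg
vaporisation at 61.2 °C: 247 kJ/kg
vapour 61.2→69.3 °C: 4.455 kJ/kg
Δh = 113.2 + 247 + 4.455 = 364.65 kJ/kg
Q = ṁ·Δh = 0.6337 kg/s × 364.65 kJ/kg = 231.08 kJ/s
|Q| = 231.08 kW = 13865 kJ/min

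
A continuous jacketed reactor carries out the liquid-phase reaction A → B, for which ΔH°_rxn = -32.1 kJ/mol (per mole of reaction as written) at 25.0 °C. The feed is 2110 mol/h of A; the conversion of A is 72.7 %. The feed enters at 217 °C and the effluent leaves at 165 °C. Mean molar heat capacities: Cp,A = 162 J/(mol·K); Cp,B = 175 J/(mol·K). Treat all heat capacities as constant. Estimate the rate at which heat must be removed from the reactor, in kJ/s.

Extent of reaction ξ = 0.727 × 2110 = 1534 mol/h
Reaction term: ξ·ΔH°_rxn = 1534 × -32.1 = -49240 kJ/h
Sensible, feed 217→25 °C: -65629 kJ/h
Outlet flows (mol/h): A 576.03, B 1534
Sensible, products 25→165 °C: 50647 kJ/h
Q = ΔH = -64223 kJ/h = -17.84 kW
Heat removed = 17.84 kJ/s

Q_out = 17.8 kJ/s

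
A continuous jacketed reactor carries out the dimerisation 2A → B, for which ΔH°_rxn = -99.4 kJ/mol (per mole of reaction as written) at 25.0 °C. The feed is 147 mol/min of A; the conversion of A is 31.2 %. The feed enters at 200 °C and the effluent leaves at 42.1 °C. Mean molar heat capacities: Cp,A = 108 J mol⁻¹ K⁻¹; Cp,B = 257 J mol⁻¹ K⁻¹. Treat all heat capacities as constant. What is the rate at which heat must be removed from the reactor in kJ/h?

Q_out = 286000 kJ/h

Extent of reaction ξ = 0.312 × 147 / 2 = 22.932 mol/min
Reaction term: ξ·ΔH°_rxn = 22.932 × -99.4 = -2279.4 kJ/min
Sensible, feed 200→25 °C: -2778.3 kJ/min
Outlet flows (mol/min): A 101.14, B 22.932
Sensible, products 25→42.1 °C: 287.56 kJ/min
Q = ΔH = -4770.2 kJ/min = -79.503 kW
Heat removed = 286210 kJ/h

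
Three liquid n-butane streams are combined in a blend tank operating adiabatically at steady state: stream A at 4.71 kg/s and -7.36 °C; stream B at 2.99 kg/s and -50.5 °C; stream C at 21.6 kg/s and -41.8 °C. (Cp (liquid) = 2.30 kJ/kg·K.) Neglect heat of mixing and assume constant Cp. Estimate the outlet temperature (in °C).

Energy balance with Q = 0: Σ ṁᵢCp,ᵢ(T_out − Tᵢ) = 0
Σ ṁᵢCp,ᵢTᵢ = 4.71×2.30×-7.36 + 2.99×2.30×-50.5 + 21.6×2.30×-41.8 = -2503.6
Σ ṁᵢCp,ᵢ = 4.71×2.30 + 2.99×2.30 + 21.6×2.30 = 67.39
T_out = -2503.6 / 67.39 = -37.152 °C

T_out = -37.2 °C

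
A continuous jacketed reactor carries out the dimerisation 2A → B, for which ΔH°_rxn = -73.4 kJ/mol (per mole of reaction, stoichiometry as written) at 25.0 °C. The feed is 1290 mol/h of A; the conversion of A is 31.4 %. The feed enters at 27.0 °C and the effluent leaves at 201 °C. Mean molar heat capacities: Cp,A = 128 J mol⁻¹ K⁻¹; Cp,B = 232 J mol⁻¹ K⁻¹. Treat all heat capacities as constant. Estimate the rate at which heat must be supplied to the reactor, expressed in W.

Q_in = 3610 W

Extent of reaction ξ = 0.314 × 1290 / 2 = 202.53 mol/h
Reaction term: ξ·ΔH°_rxn = 202.53 × -73.4 = -14866 kJ/h
Sensible, feed 27.0→25 °C: -330.24 kJ/h
Outlet flows (mol/h): A 884.94, B 202.53
Sensible, products 25→201 °C: 28206 kJ/h
Q = ΔH = 13010 kJ/h = 3.6138 kW
Heat supplied = 3613.8 W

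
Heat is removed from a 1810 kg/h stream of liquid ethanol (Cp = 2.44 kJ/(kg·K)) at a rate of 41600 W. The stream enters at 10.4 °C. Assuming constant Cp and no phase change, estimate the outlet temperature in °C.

Q = 41600 W = 149760 kJ/h
ΔT = Q/(ṁ·Cp) = 149760/(1810×2.44) = 33.91 K
T_out = 10.4 − 33.91 = -23.51 °C

T_out = -23.5 °C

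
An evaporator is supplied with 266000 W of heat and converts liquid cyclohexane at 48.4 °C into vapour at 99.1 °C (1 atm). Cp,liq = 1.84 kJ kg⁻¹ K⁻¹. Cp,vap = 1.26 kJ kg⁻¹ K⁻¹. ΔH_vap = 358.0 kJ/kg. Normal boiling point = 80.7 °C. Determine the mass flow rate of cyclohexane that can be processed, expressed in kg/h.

Δh = 1.84×(80.7−48.4) + 358.0 + 1.26×(99.1−80.7) = 440.62 kJ/kg
Q = 266000 W = 266 kJ/s = 957600 kJ/h
ṁ = Q/Δh = 957600 / 440.62 = 2173.3 kg/h

ṁ = 2170 kg/h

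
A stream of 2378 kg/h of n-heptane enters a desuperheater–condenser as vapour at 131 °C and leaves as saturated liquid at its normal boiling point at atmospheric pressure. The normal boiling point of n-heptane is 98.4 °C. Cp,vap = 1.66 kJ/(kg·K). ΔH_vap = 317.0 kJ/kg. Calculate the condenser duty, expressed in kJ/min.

Q_c = 14700 kJ/min

vapour 131→98.4 °C: -54.116 kJ/kg
condensation at 98.4 °C: -317 kJ/kg
Δh = -54.116 + -317 = -371.12 kJ/kg
Q = ṁ·Δh = 2378 kg/h × -371.12 kJ/kg = -882510 kJ/h
|Q| = 245.14 kW = 14709 kJ/min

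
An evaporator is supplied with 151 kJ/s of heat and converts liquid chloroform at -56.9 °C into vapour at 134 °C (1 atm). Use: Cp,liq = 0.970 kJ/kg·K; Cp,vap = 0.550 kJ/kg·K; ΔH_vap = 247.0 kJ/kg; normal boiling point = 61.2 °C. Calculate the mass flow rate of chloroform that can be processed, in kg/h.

ṁ = 1350 kg/h

Δh = 0.970×(61.2−-56.9) + 247.0 + 0.550×(134−61.2) = 401.6 kJ/kg
Q = 151 kJ/s = 151 kJ/s = 543600 kJ/h
ṁ = Q/Δh = 543600 / 401.6 = 1353.6 kg/h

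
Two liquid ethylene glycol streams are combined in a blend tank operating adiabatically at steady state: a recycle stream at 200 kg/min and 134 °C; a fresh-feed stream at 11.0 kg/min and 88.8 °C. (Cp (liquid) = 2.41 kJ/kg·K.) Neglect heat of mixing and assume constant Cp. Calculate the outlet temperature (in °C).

T_out = 132 °C

No heat crosses the boundary, so H_out = H_in.
T_out = Σ ṁᵢCp,ᵢTᵢ / Σ ṁᵢCp,ᵢ
      = 66942 / 508.51 = 131.64 °C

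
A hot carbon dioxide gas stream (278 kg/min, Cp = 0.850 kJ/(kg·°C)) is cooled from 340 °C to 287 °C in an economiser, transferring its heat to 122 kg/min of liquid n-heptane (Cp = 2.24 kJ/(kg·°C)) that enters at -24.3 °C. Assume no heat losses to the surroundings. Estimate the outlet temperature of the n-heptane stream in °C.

T_c,out = 21.5 °C

Heat released by hot stream: Q = 278 × 0.850 × (340 − 287) = 12524 kJ/min
Energy balance on cold side (adiabatic exchanger): Q = ṁ_c·Cp_c·(T_c,out − T_c,in)
T_c,out = -24.3 + 12524/(122 × 2.24) = 21.528 °C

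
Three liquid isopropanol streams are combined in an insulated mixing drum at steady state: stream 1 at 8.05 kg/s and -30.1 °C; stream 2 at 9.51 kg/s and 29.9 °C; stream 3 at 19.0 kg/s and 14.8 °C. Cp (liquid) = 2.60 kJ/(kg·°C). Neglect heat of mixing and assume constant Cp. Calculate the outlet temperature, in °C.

Adiabatic, steady state ⇒ Σ ṁᵢCp,ᵢ(T_out − Tᵢ) = 0
T_out = Σ ṁᵢCp,ᵢTᵢ / Σ ṁᵢCp,ᵢ
      = 840.43 / 95.056 = 8.8415 °C

T_out = 8.84 °C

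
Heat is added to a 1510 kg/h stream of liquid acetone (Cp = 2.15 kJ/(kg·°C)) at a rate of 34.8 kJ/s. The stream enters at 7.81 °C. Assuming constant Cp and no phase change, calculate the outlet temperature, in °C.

Q = 34.8 kJ/s = 125280 kJ/h
ΔT = Q/(ṁ·Cp) = 125280/(1510×2.15) = 38.589 K
T_out = 7.81 + 38.589 = 46.399 °C

T_out = 46.4 °C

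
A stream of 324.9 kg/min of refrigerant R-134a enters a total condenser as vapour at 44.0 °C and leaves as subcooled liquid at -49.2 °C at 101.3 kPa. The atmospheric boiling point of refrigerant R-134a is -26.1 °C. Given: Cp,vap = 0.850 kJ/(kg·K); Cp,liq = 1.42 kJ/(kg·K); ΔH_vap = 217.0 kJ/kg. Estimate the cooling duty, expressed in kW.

Q_c = 1680 kW

vapour 44.0→-26.1 °C: -59.585 kJ/kg
condensation at -26.1 °C: -217 kJ/kg
liquid -26.1→-49.2 °C: -32.802 kJ/kg
Δh = -59.585 + -217 + -32.802 = -309.39 kJ/kg
Q = ṁ·Δh = 324.9 kg/min × -309.39 kJ/kg = -100520 kJ/min
|Q| = 1675.3 kW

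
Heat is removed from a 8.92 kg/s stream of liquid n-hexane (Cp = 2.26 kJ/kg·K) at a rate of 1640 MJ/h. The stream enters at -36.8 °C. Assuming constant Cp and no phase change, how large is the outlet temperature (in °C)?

Q = 1640 MJ/h = 455.56 kJ/s
ΔT = Q/(ṁ·Cp) = 455.56/(8.92×2.26) = 22.598 K
T_out = -36.8 − 22.598 = -59.398 °C

T_out = -59.4 °C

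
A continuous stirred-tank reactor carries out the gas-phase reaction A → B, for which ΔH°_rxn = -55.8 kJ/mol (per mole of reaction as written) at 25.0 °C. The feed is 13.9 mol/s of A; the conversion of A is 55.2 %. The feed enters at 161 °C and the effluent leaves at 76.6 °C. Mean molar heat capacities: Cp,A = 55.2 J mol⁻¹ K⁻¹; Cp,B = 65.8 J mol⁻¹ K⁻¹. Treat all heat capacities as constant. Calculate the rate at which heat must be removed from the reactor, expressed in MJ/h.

Extent of reaction ξ = 0.552 × 13.9 = 7.6728 mol/s
Reaction term: ξ·ΔH°_rxn = 7.6728 × -55.8 = -428.14 kJ/s
Sensible, feed 161→25 °C: -104.35 kJ/s
Outlet flows (mol/s): A 6.2272, B 7.6728
Sensible, products 25→76.6 °C: 43.788 kJ/s
Q = ΔH = -488.7 kJ/s = -488.7 kW
Heat removed = 1759.3 MJ/h

Q_out = 1760 MJ/h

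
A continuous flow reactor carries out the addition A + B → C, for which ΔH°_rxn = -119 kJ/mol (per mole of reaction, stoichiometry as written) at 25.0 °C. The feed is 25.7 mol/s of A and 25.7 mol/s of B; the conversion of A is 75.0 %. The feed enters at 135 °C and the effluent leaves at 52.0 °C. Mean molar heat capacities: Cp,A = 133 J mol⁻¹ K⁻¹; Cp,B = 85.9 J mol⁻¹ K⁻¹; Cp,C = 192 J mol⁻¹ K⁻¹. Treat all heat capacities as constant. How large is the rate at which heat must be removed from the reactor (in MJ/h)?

Extent of reaction ξ = 0.750 × 25.7 = 19.275 mol/s
Reaction term: ξ·ΔH°_rxn = 19.275 × -119 = -2293.7 kJ/s
Sensible, feed 135→25 °C: -618.83 kJ/s
Outlet flows (mol/s): A 6.425, B 6.425, C 19.275
Sensible, products 25→52.0 °C: 137.9 kJ/s
Q = ΔH = -2774.7 kJ/s = -2774.7 kW
Heat removed = 9988.8 MJ/h

Q_out = 9990 MJ/h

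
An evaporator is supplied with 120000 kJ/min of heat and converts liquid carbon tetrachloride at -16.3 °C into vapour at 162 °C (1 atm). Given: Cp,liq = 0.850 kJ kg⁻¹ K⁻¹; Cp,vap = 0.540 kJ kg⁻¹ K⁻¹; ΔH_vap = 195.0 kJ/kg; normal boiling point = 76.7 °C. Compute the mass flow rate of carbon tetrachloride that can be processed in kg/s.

ṁ = 6.25 kg/s

Δh = 0.850×(76.7−-16.3) + 195.0 + 0.540×(162−76.7) = 320.11 kJ/kg
Q = 120000 kJ/min = 2000 kJ/s = 2000 kJ/s
ṁ = Q/Δh = 2000 / 320.11 = 6.2478 kg/s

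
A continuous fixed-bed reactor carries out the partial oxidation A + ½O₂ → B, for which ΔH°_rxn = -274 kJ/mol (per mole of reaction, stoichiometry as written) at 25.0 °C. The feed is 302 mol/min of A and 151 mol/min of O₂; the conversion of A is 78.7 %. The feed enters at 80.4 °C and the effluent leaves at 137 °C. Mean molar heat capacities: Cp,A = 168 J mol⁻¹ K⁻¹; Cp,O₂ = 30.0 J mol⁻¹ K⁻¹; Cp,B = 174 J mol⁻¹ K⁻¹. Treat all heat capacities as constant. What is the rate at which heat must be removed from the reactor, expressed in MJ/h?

Extent of reaction ξ = 0.787 × 302 = 237.67 mol/min
Reaction term: ξ·ΔH°_rxn = 237.67 × -274 = -65123 kJ/min
Sensible, feed 80.4→25 °C: -3061.7 kJ/min
Outlet flows (mol/min): A 64.326, O₂ 32.163, B 237.67
Sensible, products 25→137 °C: 5950.2 kJ/min
Q = ΔH = -62234 kJ/min = -1037.2 kW
Heat removed = 3734.1 MJ/h

Q_out = 3730 MJ/h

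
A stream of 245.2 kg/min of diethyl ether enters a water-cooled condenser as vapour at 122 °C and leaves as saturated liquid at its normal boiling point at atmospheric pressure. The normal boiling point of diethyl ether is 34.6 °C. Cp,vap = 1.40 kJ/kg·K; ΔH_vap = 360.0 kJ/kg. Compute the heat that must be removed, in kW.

Q_c = 1970 kW

vapour 122→34.6 °C: -122.36 kJ/kg
condensation at 34.6 °C: -360 kJ/kg
Δh = -122.36 + -360 = -482.36 kJ/kg
Q = ṁ·Δh = 245.2 kg/min × -482.36 kJ/kg = -118270 kJ/min
|Q| = 1971.2 kW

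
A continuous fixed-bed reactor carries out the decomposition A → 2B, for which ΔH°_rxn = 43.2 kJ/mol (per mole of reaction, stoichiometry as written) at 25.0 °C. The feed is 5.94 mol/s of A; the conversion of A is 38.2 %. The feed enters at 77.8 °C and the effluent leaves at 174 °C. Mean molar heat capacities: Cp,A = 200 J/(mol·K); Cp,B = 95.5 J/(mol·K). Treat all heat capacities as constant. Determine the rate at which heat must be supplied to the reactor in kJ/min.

Q_in = 12600 kJ/min

Extent of reaction ξ = 0.382 × 5.94 = 2.2691 mol/s
Reaction term: ξ·ΔH°_rxn = 2.2691 × 43.2 = 98.024 kJ/s
Sensible, feed 77.8→25 °C: -62.726 kJ/s
Outlet flows (mol/s): A 3.6709, B 4.5382
Sensible, products 25→174 °C: 173.97 kJ/s
Q = ΔH = 209.27 kJ/s = 209.27 kW
Heat supplied = 12556 kJ/min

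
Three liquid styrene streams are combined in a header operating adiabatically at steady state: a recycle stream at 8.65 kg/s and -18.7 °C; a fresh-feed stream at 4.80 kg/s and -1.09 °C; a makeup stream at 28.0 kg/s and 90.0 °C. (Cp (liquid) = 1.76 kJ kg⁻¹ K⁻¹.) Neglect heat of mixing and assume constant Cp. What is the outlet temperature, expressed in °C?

T_out = 56.8 °C

Adiabatic, steady state ⇒ Σ ṁᵢCp,ᵢ(T_out − Tᵢ) = 0
Σ ṁᵢCp,ᵢTᵢ = 8.65×1.76×-18.7 + 4.80×1.76×-1.09 + 28.0×1.76×90.0 = 4141.3
Σ ṁᵢCp,ᵢ = 8.65×1.76 + 4.80×1.76 + 28.0×1.76 = 72.952
T_out = 4141.3 / 72.952 = 56.768 °C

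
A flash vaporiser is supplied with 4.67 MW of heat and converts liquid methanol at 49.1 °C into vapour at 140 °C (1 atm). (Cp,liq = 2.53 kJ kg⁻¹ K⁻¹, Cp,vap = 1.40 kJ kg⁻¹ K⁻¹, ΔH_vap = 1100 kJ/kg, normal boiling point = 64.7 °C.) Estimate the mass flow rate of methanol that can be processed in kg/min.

ṁ = 225 kg/min

Δh = 2.53×(64.7−49.1) + 1100 + 1.40×(140−64.7) = 1244.9 kJ/kg
Q = 4.67 MW = 4670 kJ/s = 280200 kJ/min
ṁ = Q/Δh = 280200 / 1244.9 = 225.08 kg/min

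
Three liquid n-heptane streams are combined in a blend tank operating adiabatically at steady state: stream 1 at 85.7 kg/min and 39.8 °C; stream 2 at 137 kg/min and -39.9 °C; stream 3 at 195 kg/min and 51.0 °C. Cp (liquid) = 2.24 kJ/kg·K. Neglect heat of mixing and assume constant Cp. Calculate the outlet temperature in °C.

Adiabatic, steady state ⇒ Σ ṁᵢCp,ᵢ(T_out − Tᵢ) = 0
T_out = Σ ṁᵢCp,ᵢTᵢ / Σ ṁᵢCp,ᵢ
      = 17673 / 935.65 = 18.888 °C

T_out = 18.9 °C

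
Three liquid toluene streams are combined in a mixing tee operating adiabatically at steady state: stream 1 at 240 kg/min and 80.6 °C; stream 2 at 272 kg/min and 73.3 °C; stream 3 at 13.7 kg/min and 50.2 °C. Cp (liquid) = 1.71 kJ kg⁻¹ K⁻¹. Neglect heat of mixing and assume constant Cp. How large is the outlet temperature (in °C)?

T_out = 76.0 °C

Energy balance with Q = 0: Σ ṁᵢCp,ᵢ(T_out − Tᵢ) = 0
Σ ṁᵢCp,ᵢTᵢ = 240×1.71×80.6 + 272×1.71×73.3 + 13.7×1.71×50.2 = 68348
Σ ṁᵢCp,ᵢ = 240×1.71 + 272×1.71 + 13.7×1.71 = 898.95
T_out = 68348 / 898.95 = 76.031 °C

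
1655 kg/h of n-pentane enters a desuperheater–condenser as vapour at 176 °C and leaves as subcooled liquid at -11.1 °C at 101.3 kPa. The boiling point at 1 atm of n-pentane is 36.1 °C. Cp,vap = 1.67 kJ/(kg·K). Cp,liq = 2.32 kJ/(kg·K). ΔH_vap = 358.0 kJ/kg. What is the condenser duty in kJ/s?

vapour 176→36.1 °C: -233.63 kJ/kg
condensation at 36.1 °C: -358 kJ/kg
liquid 36.1→-11.1 °C: -109.5 kJ/kg
Δh = -233.63 + -358 + -109.5 = -701.14 kJ/kg
Q = ṁ·Δh = 1655 kg/h × -701.14 kJ/kg = -1.1604e+06 kJ/h
|Q| = 322.33 kW

Q_c = 322 kJ/s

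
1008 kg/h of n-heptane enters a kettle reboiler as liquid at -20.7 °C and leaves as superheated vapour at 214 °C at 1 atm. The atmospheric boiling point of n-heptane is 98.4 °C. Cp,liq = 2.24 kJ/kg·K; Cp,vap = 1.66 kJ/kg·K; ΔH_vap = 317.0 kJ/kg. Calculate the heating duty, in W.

liquid -20.7→98.4 °C: 266.78 kJ/kg
vaporisation at 98.4 °C: 317 kJ/kg
vapour 98.4→214 °C: 191.9 kJ/kg
Δh = 266.78 + 317 + 191.9 = 775.68 kJ/kg
Q = ṁ·Δh = 1008 kg/h × 775.68 kJ/kg = 781890 kJ/h
|Q| = 217.19 kW = 217190 W

Q = 217000 W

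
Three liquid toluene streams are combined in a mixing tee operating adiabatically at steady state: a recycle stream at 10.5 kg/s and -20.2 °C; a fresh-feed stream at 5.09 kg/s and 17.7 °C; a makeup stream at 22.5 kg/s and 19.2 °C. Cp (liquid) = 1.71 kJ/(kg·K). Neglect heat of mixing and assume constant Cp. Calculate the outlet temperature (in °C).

Energy balance with Q = 0: Σ ṁᵢCp,ᵢ(T_out − Tᵢ) = 0
Σ ṁᵢCp,ᵢTᵢ = 10.5×1.71×-20.2 + 5.09×1.71×17.7 + 22.5×1.71×19.2 = 530.09
Σ ṁᵢCp,ᵢ = 10.5×1.71 + 5.09×1.71 + 22.5×1.71 = 65.134
T_out = 530.09 / 65.134 = 8.1384 °C

T_out = 8.14 °C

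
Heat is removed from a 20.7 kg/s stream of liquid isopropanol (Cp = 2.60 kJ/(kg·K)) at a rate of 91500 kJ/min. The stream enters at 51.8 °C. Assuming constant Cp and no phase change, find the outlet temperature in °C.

T_out = 23.5 °C

Q = 91500 kJ/min = 1525 kJ/s
ΔT = Q/(ṁ·Cp) = 1525/(20.7×2.60) = 28.335 K
T_out = 51.8 − 28.335 = 23.465 °C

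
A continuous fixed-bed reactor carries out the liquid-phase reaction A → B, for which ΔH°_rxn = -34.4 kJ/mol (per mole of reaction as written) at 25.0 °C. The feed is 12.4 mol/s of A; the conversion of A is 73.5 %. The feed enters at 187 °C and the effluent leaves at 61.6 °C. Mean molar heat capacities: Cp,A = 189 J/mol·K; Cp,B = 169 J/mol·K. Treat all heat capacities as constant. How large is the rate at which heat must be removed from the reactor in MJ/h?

Extent of reaction ξ = 0.735 × 12.4 = 9.114 mol/s
Reaction term: ξ·ΔH°_rxn = 9.114 × -34.4 = -313.52 kJ/s
Sensible, feed 187→25 °C: -379.66 kJ/s
Outlet flows (mol/s): A 3.286, B 9.114
Sensible, products 25→61.6 °C: 79.104 kJ/s
Q = ΔH = -614.08 kJ/s = -614.08 kW
Heat removed = 2210.7 MJ/h

Q_out = 2210 MJ/h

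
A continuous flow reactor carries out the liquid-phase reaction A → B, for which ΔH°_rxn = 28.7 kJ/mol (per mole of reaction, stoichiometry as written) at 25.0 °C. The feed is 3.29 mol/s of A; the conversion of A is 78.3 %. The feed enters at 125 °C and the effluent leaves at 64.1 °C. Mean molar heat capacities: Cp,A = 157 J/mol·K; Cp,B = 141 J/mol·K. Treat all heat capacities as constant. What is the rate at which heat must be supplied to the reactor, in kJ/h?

Q_in = 147000 kJ/h

Extent of reaction ξ = 0.783 × 3.29 = 2.5761 mol/s
Reaction term: ξ·ΔH°_rxn = 2.5761 × 28.7 = 73.933 kJ/s
Sensible, feed 125→25 °C: -51.653 kJ/s
Outlet flows (mol/s): A 0.71393, B 2.5761
Sensible, products 25→64.1 °C: 18.585 kJ/s
Q = ΔH = 40.865 kJ/s = 40.865 kW
Heat supplied = 147110 kJ/h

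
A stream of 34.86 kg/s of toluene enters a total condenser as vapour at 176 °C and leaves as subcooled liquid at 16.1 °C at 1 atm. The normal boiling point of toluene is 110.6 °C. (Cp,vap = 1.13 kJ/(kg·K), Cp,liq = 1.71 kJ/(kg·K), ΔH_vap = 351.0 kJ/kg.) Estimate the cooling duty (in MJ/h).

vapour 176→110.6 °C: -73.902 kJ/kg
condensation at 110.6 °C: -351 kJ/kg
liquid 110.6→16.1 °C: -161.59 kJ/kg
Δh = -73.902 + -351 + -161.59 = -586.5 kJ/kg
Q = ṁ·Δh = 34.86 kg/s × -586.5 kJ/kg = -20445 kJ/s
|Q| = 20445 kW = 73603 MJ/h

Q_c = 73600 MJ/h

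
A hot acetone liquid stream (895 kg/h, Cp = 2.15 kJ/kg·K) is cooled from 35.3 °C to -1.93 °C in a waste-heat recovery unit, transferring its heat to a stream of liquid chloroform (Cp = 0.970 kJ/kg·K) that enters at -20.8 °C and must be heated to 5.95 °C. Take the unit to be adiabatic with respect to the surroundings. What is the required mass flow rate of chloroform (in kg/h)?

Heat released by hot stream: Q = 895 × 2.15 × (35.3 − -1.93) = 71640 kJ/h
Energy balance on cold side (adiabatic exchanger): Q = ṁ_c·Cp_c·(T_c,out − T_c,in)
ṁ_c = 71640 / [0.970 × (5.95 − -20.8)] = 2761 kg/h

ṁ_c = 2760 kg/h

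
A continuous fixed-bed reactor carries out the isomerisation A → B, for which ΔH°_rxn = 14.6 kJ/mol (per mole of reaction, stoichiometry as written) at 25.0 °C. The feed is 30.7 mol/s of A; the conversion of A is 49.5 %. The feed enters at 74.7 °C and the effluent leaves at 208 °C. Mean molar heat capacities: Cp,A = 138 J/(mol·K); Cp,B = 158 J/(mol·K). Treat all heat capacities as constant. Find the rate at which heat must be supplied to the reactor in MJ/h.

Extent of reaction ξ = 0.495 × 30.7 = 15.197 mol/s
Reaction term: ξ·ΔH°_rxn = 15.197 × 14.6 = 221.87 kJ/s
Sensible, feed 74.7→25 °C: -210.56 kJ/s
Outlet flows (mol/s): A 15.503, B 15.197
Sensible, products 25→208 °C: 830.92 kJ/s
Q = ΔH = 842.23 kJ/s = 842.23 kW
Heat supplied = 3032 MJ/h

Q_in = 3030 MJ/h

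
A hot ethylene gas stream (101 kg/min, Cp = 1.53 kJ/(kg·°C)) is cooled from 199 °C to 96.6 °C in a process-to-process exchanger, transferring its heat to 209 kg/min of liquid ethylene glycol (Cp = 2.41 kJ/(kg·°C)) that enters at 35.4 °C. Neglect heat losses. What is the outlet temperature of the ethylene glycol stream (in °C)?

T_c,out = 66.8 °C

Heat released by hot stream: Q = 101 × 1.53 × (199 − 96.6) = 15824 kJ/min
Energy balance on cold side (adiabatic exchanger): Q = ṁ_c·Cp_c·(T_c,out − T_c,in)
T_c,out = 35.4 + 15824/(209 × 2.41) = 66.816 °C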